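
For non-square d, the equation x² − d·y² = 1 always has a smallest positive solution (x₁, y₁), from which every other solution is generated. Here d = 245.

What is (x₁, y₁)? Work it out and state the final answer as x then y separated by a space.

51841 3312

d=245: √d = [15; 1,1,1,7,6,7,1,1,1,30] (ℓ=10, even), read p_9/q_9
k=0  a_k=15  p_k/q_k = 15/1
…
k=3  a_k=1  p_k/q_k = 47/3
k=4  a_k=7  p_k/q_k = 360/23
…
k=8  a_k=1  p_k/q_k = 33825/2161
k=9  a_k=1  p_k/q_k = 51841/3312
(x₁, y₁) = (51841, 3312);  51841² − 245·3312² = 1 ✓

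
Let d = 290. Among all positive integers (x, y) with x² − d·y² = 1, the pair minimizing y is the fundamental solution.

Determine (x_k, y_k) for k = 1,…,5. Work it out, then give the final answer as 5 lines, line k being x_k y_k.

579 34
670481 39372
776416419 45592742
899089542721 52796355864
1041144914054499 61138134497770

√290 = [17; 34, …], period ℓ=1 (odd) → k=1
step 0: (17, 1)  from 17·(1,0) + (0,1)
step 1: (579, 34)  from 34·(17,1) + (1,0)
fundamental: x₁=579, y₁=34  (since 335241 − 290·1156 = 1)
n=2: (579,34)∘(579,34) = (579·579+290·34·34, 579·34+34·579) = (670481,39372)
n=3: (670481,39372)∘(579,34) = (579·670481+290·34·39372, 579·39372+34·670481) = (776416419,45592742)
n=4: (776416419,45592742)∘(579,34) = (579·776416419+290·34·45592742, 579·45592742+34·776416419) = (899089542721,52796355864)
n=5: (899089542721,52796355864)∘(579,34) = (579·899089542721+290·34·52796355864, 579·52796355864+34·899089542721) = (1041144914054499,61138134497770)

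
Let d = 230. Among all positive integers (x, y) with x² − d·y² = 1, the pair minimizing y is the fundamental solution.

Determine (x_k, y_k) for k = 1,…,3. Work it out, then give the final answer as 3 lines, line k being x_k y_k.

91 6
16561 1092
3014011 198738

√230 = [15; 6,30, …], period ℓ=2 (even) → k=1
a_0=15:  p_0=15·1+0=15,  q_0=15·0+1=1
a_1=6:  p_1=6·15+1=91,  q_1=6·1+0=6
(x₁, y₁) = (91, 6);  91² − 230·6² = 1 ✓
(x_2, y_2) = (91·91 + 230·6·6, 91·6 + 6·91) = (16561, 1092)
(x_3, y_3) = (91·16561 + 230·6·1092, 91·1092 + 6·16561) = (3014011, 198738)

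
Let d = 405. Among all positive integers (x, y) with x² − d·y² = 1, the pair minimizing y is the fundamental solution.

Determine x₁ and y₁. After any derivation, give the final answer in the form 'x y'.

√405 → a₀=20, period (8,40); ℓ=2 even so k=1
a_0=20:  p_0=20·1+0=20,  q_0=20·0+1=1
a_1=8:  p_1=8·20+1=161,  q_1=8·1+0=8
(x₁, y₁) = (161, 8);  161² − 405·8² = 1 ✓

161 8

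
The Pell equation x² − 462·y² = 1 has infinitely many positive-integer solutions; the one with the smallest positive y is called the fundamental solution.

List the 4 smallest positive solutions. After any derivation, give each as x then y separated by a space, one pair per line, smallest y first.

43 2
3697 172
317899 14790
27335617 1271768

√462 → a₀=21, period (2,42); ℓ=2 even so k=1
k=0  a_k=21  p_k/q_k = 21/1
k=1  a_k=2  p_k/q_k = 43/2
(x₁, y₁) = (43, 2);  43² − 462·2² = 1 ✓
n=2: (43,2)∘(43,2) = (43·43+462·2·2, 43·2+2·43) = (3697,172)
n=3: (3697,172)∘(43,2) = (43·3697+462·2·172, 43·172+2·3697) = (317899,14790)
n=4: (317899,14790)∘(43,2) = (43·317899+462·2·14790, 43·14790+2·317899) = (27335617,1271768)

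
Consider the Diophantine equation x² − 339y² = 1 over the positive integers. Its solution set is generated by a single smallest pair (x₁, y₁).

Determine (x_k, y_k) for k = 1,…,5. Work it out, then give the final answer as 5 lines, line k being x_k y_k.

97970 5321
19196241799 1042596740
3761311617998090 204286405230279
736991398411349512801 40027878239778270520
144406094600958511920229850 7843062462097867920458521

[18; 2,2,2,1,17,1,2,2,2,36] for √339; ℓ=10 ⇒ convergent index 9
step 0: (18, 1)  from 18·(1,0) + (0,1)
step 1: (37, 2)  from 2·(18,1) + (1,0)
step 2: (92, 5)  from 2·(37,2) + (18,1)
step 3: (221, 12)  from 2·(92,5) + (37,2)
step 4: (313, 17)  from 1·(221,12) + (92,5)
step 5: (5542, 301)  from 17·(313,17) + (221,12)
step 6: (5855, 318)  from 1·(5542,301) + (313,17)
step 7: (17252, 937)  from 2·(5855,318) + (5542,301)
step 8: (40359, 2192)  from 2·(17252,937) + (5855,318)
step 9: (97970, 5321)  from 2·(40359,2192) + (17252,937)
fundamental: x₁=97970, y₁=5321  (since 9598120900 − 339·28313041 = 1)
k=2:  x_2 = 97970·97970+339·5321·5321 = 19196241799,  y_2 = 97970·5321+5321·97970 = 1042596740
k=3:  x_3 = 97970·19196241799+339·5321·1042596740 = 3761311617998090,  y_3 = 97970·1042596740+5321·19196241799 = 204286405230279
k=4:  x_4 = 97970·3761311617998090+339·5321·204286405230279 = 736991398411349512801,  y_4 = 97970·204286405230279+5321·3761311617998090 = 40027878239778270520
k=5:  x_5 = 97970·736991398411349512801+339·5321·40027878239778270520 = 144406094600958511920229850,  y_5 = 97970·40027878239778270520+5321·736991398411349512801 = 7843062462097867920458521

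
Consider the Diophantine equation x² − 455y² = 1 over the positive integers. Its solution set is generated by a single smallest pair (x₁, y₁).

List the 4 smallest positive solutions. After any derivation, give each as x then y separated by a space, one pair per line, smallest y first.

√455 → a₀=21, period (3,42); ℓ=2 even so k=1
a_0=21:  p_0=21·1+0=21,  q_0=21·0+1=1
a_1=3:  p_1=3·21+1=64,  q_1=3·1+0=3
(x₁, y₁) = (64, 3);  64² − 455·3² = 1 ✓
(64+3√455)^2 = 8191 + 384√455
(64+3√455)^3 = 1048384 + 49149√455
(64+3√455)^4 = 134184961 + 6290688√455

64 3
8191 384
1048384 49149
134184961 6290688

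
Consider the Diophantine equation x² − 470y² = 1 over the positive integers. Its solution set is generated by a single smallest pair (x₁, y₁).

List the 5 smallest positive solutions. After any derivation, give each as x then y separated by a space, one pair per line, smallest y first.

√470 = [21; 1,2,8,2,1,42, …], period ℓ=6 (even) → k=5
i=0: a=21 ⇒ p=21, q=1
i=1: a=1 ⇒ p=22, q=1
i=2: a=2 ⇒ p=65, q=3
…
i=4: a=2 ⇒ p=1149, q=53
i=5: a=1 ⇒ p=1691, q=78
fundamental: x₁=1691, y₁=78  (since 2859481 − 470·6084 = 1)
k=2:  x_2 = 1691·1691+470·78·78 = 5718961,  y_2 = 1691·78+78·1691 = 263796
k=3:  x_3 = 1691·5718961+470·78·263796 = 19341524411,  y_3 = 1691·263796+78·5718961 = 892157994
k=4:  x_4 = 1691·19341524411+470·78·892157994 = 65413029839041,  y_4 = 1691·892157994+78·19341524411 = 3017278071912
k=5:  x_5 = 1691·65413029839041+470·78·3017278071912 = 221226847574112251,  y_5 = 1691·3017278071912+78·65413029839041 = 10204433547048390

1691 78
5718961 263796
19341524411 892157994
65413029839041 3017278071912
221226847574112251 10204433547048390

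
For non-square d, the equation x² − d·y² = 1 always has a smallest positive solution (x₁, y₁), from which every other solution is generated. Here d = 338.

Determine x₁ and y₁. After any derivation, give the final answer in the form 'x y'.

√338 = [18; 2,1,1,2,36, …], period ℓ=5 (odd) → k=9
a_0=18:  p_0=18·1+0=18,  q_0=18·0+1=1
a_1=2:  p_1=2·18+1=37,  q_1=2·1+0=2
a_2=1:  p_2=1·37+18=55,  q_2=1·2+1=3
…
a_4=2:  p_4=2·92+55=239,  q_4=2·5+3=13
…
a_6=2:  p_6=2·8696+239=17631,  q_6=2·473+13=959
…
a_8=1:  p_8=1·26327+17631=43958,  q_8=1·1432+959=2391
a_9=2:  p_9=2·43958+26327=114243,  q_9=2·2391+1432=6214
→ (114243, 6214).  Check: 114243²=13051463049, 338·6214²=13051463048, difference 1.

114243 6214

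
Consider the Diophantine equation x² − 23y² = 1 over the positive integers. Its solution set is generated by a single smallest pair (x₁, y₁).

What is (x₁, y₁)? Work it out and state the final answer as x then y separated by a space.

24 5

[4; 1,3,1,8] for √23; ℓ=4 ⇒ convergent index 3
k=0  a_k=4  p_k/q_k = 4/1
k=1  a_k=1  p_k/q_k = 5/1
k=2  a_k=3  p_k/q_k = 19/4
k=3  a_k=1  p_k/q_k = 24/5
fundamental: x₁=24, y₁=5  (since 576 − 23·25 = 1)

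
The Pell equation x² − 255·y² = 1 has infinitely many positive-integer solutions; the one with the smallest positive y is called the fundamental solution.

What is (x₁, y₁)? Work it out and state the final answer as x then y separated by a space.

√255 → a₀=15, period (1,30); ℓ=2 even so k=1
a_0=15:  p_0=15·1+0=15,  q_0=15·0+1=1
a_1=1:  p_1=1·15+1=16,  q_1=1·1+0=1
fundamental: x₁=16, y₁=1  (since 256 − 255·1 = 1)

16 1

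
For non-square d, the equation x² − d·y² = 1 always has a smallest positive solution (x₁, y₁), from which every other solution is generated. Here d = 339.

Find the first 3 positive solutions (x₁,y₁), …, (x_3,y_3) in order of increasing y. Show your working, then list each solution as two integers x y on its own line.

97970 5321
19196241799 1042596740
3761311617998090 204286405230279

[18; 2,2,2,1,17,1,2,2,2,36] for √339; ℓ=10 ⇒ convergent index 9
a_0=18:  p_0=18·1+0=18,  q_0=18·0+1=1
…
a_2=2:  p_2=2·37+18=92,  q_2=2·2+1=5
…
a_4=1:  p_4=1·221+92=313,  q_4=1·12+5=17
…
a_8=2:  p_8=2·17252+5855=40359,  q_8=2·937+318=2192
a_9=2:  p_9=2·40359+17252=97970,  q_9=2·2192+937=5321
fundamental: x₁=97970, y₁=5321  (since 9598120900 − 339·28313041 = 1)
(x_2, y_2) = (97970·97970 + 339·5321·5321, 97970·5321 + 5321·97970) = (19196241799, 1042596740)
(x_3, y_3) = (97970·19196241799 + 339·5321·1042596740, 97970·1042596740 + 5321·19196241799) = (3761311617998090, 204286405230279)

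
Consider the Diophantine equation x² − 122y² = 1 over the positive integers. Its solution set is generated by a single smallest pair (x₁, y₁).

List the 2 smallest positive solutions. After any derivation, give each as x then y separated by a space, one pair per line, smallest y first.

243 22
118097 10692

√122 = [11; 22, …], period ℓ=1 (odd) → k=1
step 0: (11, 1)  from 11·(1,0) + (0,1)
step 1: (243, 22)  from 22·(11,1) + (1,0)
→ (243, 22).  Check: 243²=59049, 122·22²=59048, difference 1.
n=2: (243,22)∘(243,22) = (243·243+122·22·22, 243·22+22·243) = (118097,10692)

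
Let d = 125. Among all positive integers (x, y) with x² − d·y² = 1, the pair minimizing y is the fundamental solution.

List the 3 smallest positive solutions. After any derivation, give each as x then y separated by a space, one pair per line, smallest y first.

930249 83204
1730726404001 154800875592
3220013013190122249 288006719437081612

d=125: √d = [11; 5,1,1,5,22] (ℓ=5, odd), read p_9/q_9
k=0  a_k=11  p_k/q_k = 11/1
…
k=3  a_k=1  p_k/q_k = 123/11
…
k=8  a_k=1  p_k/q_k = 167761/15005
k=9  a_k=5  p_k/q_k = 930249/83204
→ (930249, 83204).  Check: 930249²=865363202001, 125·83204²=865363202000, difference 1.
k=2:  x_2 = 930249·930249+125·83204·83204 = 1730726404001,  y_2 = 930249·83204+83204·930249 = 154800875592
k=3:  x_3 = 930249·1730726404001+125·83204·154800875592 = 3220013013190122249,  y_3 = 930249·154800875592+83204·1730726404001 = 288006719437081612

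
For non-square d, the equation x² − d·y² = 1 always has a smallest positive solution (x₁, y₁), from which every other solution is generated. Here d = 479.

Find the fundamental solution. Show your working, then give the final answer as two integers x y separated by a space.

√479 = [21; 1,7,1,3,2,21,2,3,1,7,1,42, …], period ℓ=12 (even) → k=11
k=0  a_k=21  p_k/q_k = 21/1
…
k=3  a_k=1  p_k/q_k = 197/9
k=4  a_k=3  p_k/q_k = 766/35
…
k=7  a_k=2  p_k/q_k = 75879/3467
k=8  a_k=3  p_k/q_k = 264712/12095
k=9  a_k=1  p_k/q_k = 340591/15562
k=10  a_k=7  p_k/q_k = 2648849/121029
k=11  a_k=1  p_k/q_k = 2989440/136591
fundamental: x₁=2989440, y₁=136591  (since 8936751513600 − 479·18657101281 = 1)

2989440 136591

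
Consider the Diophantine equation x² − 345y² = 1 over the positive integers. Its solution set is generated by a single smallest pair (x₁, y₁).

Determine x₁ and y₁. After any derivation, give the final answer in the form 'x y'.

6761 364

√345 → a₀=18, period (1,1,2,1,6,1,2,1,1,36); ℓ=10 even so k=9
i=0: a=18 ⇒ p=18, q=1
i=1: a=1 ⇒ p=19, q=1
i=2: a=1 ⇒ p=37, q=2
i=3: a=2 ⇒ p=93, q=5
i=4: a=1 ⇒ p=130, q=7
…
i=8: a=1 ⇒ p=3882, q=209
i=9: a=1 ⇒ p=6761, q=364
(x₁, y₁) = (6761, 364);  6761² − 345·364² = 1 ✓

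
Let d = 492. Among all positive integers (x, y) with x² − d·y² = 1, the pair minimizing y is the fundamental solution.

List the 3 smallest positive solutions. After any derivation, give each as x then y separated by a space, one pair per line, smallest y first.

29767 1342
1772148577 79894628
105503093353351 4756446782010

[22; 5,1,1,10,1,1,5,44] for √492; ℓ=8 ⇒ convergent index 7
step 0: (22, 1)  from 22·(1,0) + (0,1)
step 1: (111, 5)  from 5·(22,1) + (1,0)
…
step 4: (2573, 116)  from 10·(244,11) + (133,6)
…
step 6: (5390, 243)  from 1·(2817,127) + (2573,116)
step 7: (29767, 1342)  from 5·(5390,243) + (2817,127)
fundamental: x₁=29767, y₁=1342  (since 886074289 − 492·1800964 = 1)
k=2:  x_2 = 29767·29767+492·1342·1342 = 1772148577,  y_2 = 29767·1342+1342·29767 = 79894628
k=3:  x_3 = 29767·1772148577+492·1342·79894628 = 105503093353351,  y_3 = 29767·79894628+1342·1772148577 = 4756446782010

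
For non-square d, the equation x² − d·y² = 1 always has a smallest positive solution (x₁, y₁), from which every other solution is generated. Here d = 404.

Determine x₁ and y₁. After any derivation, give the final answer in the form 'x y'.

201 10

d=404: √d = [20; 10,40] (ℓ=2, even), read p_1/q_1
i=0: a=20 ⇒ p=20, q=1
i=1: a=10 ⇒ p=201, q=10
→ (201, 10).  Check: 201²=40401, 404·10²=40400, difference 1.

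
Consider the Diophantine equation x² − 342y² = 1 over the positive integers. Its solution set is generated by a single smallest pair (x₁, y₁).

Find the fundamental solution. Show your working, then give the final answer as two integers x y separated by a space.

√342 → a₀=18, period (2,36); ℓ=2 even so k=1
i=0: a=18 ⇒ p=18, q=1
i=1: a=2 ⇒ p=37, q=2
→ (37, 2).  Check: 37²=1369, 342·2²=1368, difference 1.

37 2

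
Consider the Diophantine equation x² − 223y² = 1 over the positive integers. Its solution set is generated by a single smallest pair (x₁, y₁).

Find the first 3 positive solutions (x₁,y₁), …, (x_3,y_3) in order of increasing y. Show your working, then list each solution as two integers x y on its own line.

√223 = [14; 1,13,1,28, …], period ℓ=4 (even) → k=3
i=0: a=14 ⇒ p=14, q=1
…
i=2: a=13 ⇒ p=209, q=14
i=3: a=1 ⇒ p=224, q=15
→ (224, 15).  Check: 224²=50176, 223·15²=50175, difference 1.
(x_2, y_2) = (224·224 + 223·15·15, 224·15 + 15·224) = (100351, 6720)
(x_3, y_3) = (224·100351 + 223·15·6720, 224·6720 + 15·100351) = (44957024, 3010545)

224 15
100351 6720
44957024 3010545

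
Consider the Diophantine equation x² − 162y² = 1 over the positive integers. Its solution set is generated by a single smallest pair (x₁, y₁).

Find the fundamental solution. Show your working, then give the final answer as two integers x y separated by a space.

d=162: √d = [12; 1,2,1,2,12,2,1,2,1,24] (ℓ=10, even), read p_9/q_9
k=0  a_k=12  p_k/q_k = 12/1
k=1  a_k=1  p_k/q_k = 13/1
k=2  a_k=2  p_k/q_k = 38/3
…
k=4  a_k=2  p_k/q_k = 140/11
…
k=6  a_k=2  p_k/q_k = 3602/283
k=7  a_k=1  p_k/q_k = 5333/419
k=8  a_k=2  p_k/q_k = 14268/1121
k=9  a_k=1  p_k/q_k = 19601/1540
→ (19601, 1540).  Check: 19601²=384199201, 162·1540²=384199200, difference 1.

19601 1540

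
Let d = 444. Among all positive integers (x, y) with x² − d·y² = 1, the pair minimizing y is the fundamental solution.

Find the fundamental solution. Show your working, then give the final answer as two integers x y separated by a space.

295 14

√444 = [21; 14,42, …], period ℓ=2 (even) → k=1
i=0: a=21 ⇒ p=21, q=1
i=1: a=14 ⇒ p=295, q=14
fundamental: x₁=295, y₁=14  (since 87025 − 444·196 = 1)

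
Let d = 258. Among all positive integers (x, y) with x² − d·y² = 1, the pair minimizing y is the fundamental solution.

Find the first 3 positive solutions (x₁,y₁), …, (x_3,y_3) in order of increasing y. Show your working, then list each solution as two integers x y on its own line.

d=258: √d = [16; 16,32] (ℓ=2, even), read p_1/q_1
i=0: a=16 ⇒ p=16, q=1
i=1: a=16 ⇒ p=257, q=16
→ (257, 16).  Check: 257²=66049, 258·16²=66048, difference 1.
k=2:  x_2 = 257·257+258·16·16 = 132097,  y_2 = 257·16+16·257 = 8224
k=3:  x_3 = 257·132097+258·16·8224 = 67897601,  y_3 = 257·8224+16·132097 = 4227120

257 16
132097 8224
67897601 4227120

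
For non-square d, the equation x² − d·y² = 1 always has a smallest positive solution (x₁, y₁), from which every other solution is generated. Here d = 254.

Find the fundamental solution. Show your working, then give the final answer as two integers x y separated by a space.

255 16

√254 = [15; 1,14,1,30, …], period ℓ=4 (even) → k=3
k=0  a_k=15  p_k/q_k = 15/1
k=1  a_k=1  p_k/q_k = 16/1
k=2  a_k=14  p_k/q_k = 239/15
k=3  a_k=1  p_k/q_k = 255/16
(x₁, y₁) = (255, 16);  255² − 254·16² = 1 ✓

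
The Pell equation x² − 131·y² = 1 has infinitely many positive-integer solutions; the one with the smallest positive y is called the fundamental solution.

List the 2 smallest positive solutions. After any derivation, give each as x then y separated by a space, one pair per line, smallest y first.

10610 927
225144199 19670940

d=131: √d = [11; 2,4,11,4,2,22] (ℓ=6, even), read p_5/q_5
k=0  a_k=11  p_k/q_k = 11/1
k=1  a_k=2  p_k/q_k = 23/2
…
k=4  a_k=4  p_k/q_k = 4727/413
k=5  a_k=2  p_k/q_k = 10610/927
(x₁, y₁) = (10610, 927);  10610² − 131·927² = 1 ✓
(10610+927√131)^2 = 225144199 + 19670940√131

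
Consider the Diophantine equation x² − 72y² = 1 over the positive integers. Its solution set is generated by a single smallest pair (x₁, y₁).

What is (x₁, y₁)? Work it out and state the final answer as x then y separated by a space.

17 2

d=72: √d = [8; 2,16] (ℓ=2, even), read p_1/q_1
k=0  a_k=8  p_k/q_k = 8/1
k=1  a_k=2  p_k/q_k = 17/2
fundamental: x₁=17, y₁=2  (since 289 − 72·4 = 1)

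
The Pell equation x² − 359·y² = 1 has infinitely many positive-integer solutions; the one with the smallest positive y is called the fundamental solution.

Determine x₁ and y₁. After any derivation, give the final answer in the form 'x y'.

√359 = [18; 1,17,1,36, …], period ℓ=4 (even) → k=3
a_0=18:  p_0=18·1+0=18,  q_0=18·0+1=1
a_1=1:  p_1=1·18+1=19,  q_1=1·1+0=1
a_2=17:  p_2=17·19+18=341,  q_2=17·1+1=18
a_3=1:  p_3=1·341+19=360,  q_3=1·18+1=19
→ (360, 19).  Check: 360²=129600, 359·19²=129599, difference 1.

360 19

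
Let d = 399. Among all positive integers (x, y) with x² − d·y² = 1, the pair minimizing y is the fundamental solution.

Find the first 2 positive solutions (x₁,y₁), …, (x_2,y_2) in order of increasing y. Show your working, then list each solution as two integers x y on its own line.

[19; 1,38] for √399; ℓ=2 ⇒ convergent index 1
a_0=19:  p_0=19·1+0=19,  q_0=19·0+1=1
a_1=1:  p_1=1·19+1=20,  q_1=1·1+0=1
fundamental: x₁=20, y₁=1  (since 400 − 399·1 = 1)
k=2:  x_2 = 20·20+399·1·1 = 799,  y_2 = 20·1+1·20 = 40

20 1
799 40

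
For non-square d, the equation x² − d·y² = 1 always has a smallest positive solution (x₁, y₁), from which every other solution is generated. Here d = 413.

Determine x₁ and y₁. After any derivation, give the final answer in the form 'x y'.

113399 5580

[20; 3,9,1,4,1,9,3,40] for √413; ℓ=8 ⇒ convergent index 7
k=0  a_k=20  p_k/q_k = 20/1
k=1  a_k=3  p_k/q_k = 61/3
k=2  a_k=9  p_k/q_k = 569/28
k=3  a_k=1  p_k/q_k = 630/31
k=4  a_k=4  p_k/q_k = 3089/152
…
k=6  a_k=9  p_k/q_k = 36560/1799
k=7  a_k=3  p_k/q_k = 113399/5580
→ (113399, 5580).  Check: 113399²=12859333201, 413·5580²=12859333200, difference 1.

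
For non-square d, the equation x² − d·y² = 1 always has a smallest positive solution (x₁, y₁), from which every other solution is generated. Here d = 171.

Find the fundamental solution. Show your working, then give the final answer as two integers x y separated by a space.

170 13

√171 = [13; 13,26, …], period ℓ=2 (even) → k=1
i=0: a=13 ⇒ p=13, q=1
i=1: a=13 ⇒ p=170, q=13
(x₁, y₁) = (170, 13);  170² − 171·13² = 1 ✓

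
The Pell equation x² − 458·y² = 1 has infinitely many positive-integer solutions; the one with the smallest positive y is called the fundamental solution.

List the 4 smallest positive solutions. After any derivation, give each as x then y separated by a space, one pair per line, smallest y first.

22899 1070
1048728401 49003860
48029663286099 2244278779210
2199662518128033601 102783479481255720

√458 → a₀=21, period (2,2,42); ℓ=3 odd so k=5
step 0: (21, 1)  from 21·(1,0) + (0,1)
…
step 4: (9181, 429)  from 2·(4537,212) + (107,5)
step 5: (22899, 1070)  from 2·(9181,429) + (4537,212)
fundamental: x₁=22899, y₁=1070  (since 524364201 − 458·1144900 = 1)
k=2:  x_2 = 22899·22899+458·1070·1070 = 1048728401,  y_2 = 22899·1070+1070·22899 = 49003860
k=3:  x_3 = 22899·1048728401+458·1070·49003860 = 48029663286099,  y_3 = 22899·49003860+1070·1048728401 = 2244278779210
k=4:  x_4 = 22899·48029663286099+458·1070·2244278779210 = 2199662518128033601,  y_4 = 22899·2244278779210+1070·48029663286099 = 102783479481255720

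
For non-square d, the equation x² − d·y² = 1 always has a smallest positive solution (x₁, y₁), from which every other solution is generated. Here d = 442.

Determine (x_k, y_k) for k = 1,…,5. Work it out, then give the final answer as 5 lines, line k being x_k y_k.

√442 → a₀=21, period (42); ℓ=1 odd so k=1
k=0  a_k=21  p_k/q_k = 21/1
k=1  a_k=42  p_k/q_k = 883/42
(x₁, y₁) = (883, 42);  883² − 442·42² = 1 ✓
k=2:  x_2 = 883·883+442·42·42 = 1559377,  y_2 = 883·42+42·883 = 74172
k=3:  x_3 = 883·1559377+442·42·74172 = 2753858899,  y_3 = 883·74172+42·1559377 = 130987710
k=4:  x_4 = 883·2753858899+442·42·130987710 = 4863313256257,  y_4 = 883·130987710+42·2753858899 = 231324221688
k=5:  x_5 = 883·4863313256257+442·42·231324221688 = 8588608456690963,  y_5 = 883·231324221688+42·4863313256257 = 408518444513298

883 42
1559377 74172
2753858899 130987710
4863313256257 231324221688
8588608456690963 408518444513298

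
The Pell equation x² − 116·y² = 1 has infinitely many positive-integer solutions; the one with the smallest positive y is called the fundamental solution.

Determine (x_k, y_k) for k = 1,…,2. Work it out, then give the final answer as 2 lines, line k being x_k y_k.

[10; 1,3,2,1,4,1,2,3,1,20] for √116; ℓ=10 ⇒ convergent index 9
i=0: a=10 ⇒ p=10, q=1
…
i=4: a=1 ⇒ p=140, q=13
i=5: a=4 ⇒ p=657, q=61
…
i=8: a=3 ⇒ p=7550, q=701
i=9: a=1 ⇒ p=9801, q=910
fundamental: x₁=9801, y₁=910  (since 96059601 − 116·828100 = 1)
(9801+910√116)^2 = 192119201 + 17837820√116

9801 910
192119201 17837820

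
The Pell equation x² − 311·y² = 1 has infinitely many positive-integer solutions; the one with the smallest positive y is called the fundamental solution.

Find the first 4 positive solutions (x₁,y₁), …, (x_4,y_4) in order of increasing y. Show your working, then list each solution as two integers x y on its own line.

[17; 1,1,1,2,1,…,1,1,34] for √311; ℓ=16 ⇒ convergent index 15
k=0  a_k=17  p_k/q_k = 17/1
…
k=6  a_k=6  p_k/q_k = 1305/74
k=7  a_k=3  p_k/q_k = 4109/233
…
k=10  a_k=6  p_k/q_k = 1376656/78063
k=11  a_k=1  p_k/q_k = 1594239/90401
…
k=13  a_k=1  p_k/q_k = 6159373/349266
k=14  a_k=1  p_k/q_k = 10724507/608131
k=15  a_k=1  p_k/q_k = 16883880/957397
→ (16883880, 957397).  Check: 16883880²=285065403854400, 311·957397²=285065403854399, difference 1.
n=2: (16883880,957397)∘(16883880,957397) = (16883880·16883880+311·957397·957397, 16883880·957397+957397·16883880) = (570130807708799,32329152120720)
n=3: (570130807708799,32329152120720)∘(16883880,957397) = (16883880·570130807708799+311·957397·32329152120720, 16883880·32329152120720+957397·570130807708799) = (19252040283316857636360,1091683049815963029803)
n=4: (19252040283316857636360,1091683049815963029803)∘(16883880,957397) = (16883880·19252040283316857636360+311·957397·1091683049815963029803, 16883880·1091683049815963029803+957397·19252040283316857636360) = (650098275797375082487964044801,36863691222253451430108430560)

16883880 957397
570130807708799 32329152120720
19252040283316857636360 1091683049815963029803
650098275797375082487964044801 36863691222253451430108430560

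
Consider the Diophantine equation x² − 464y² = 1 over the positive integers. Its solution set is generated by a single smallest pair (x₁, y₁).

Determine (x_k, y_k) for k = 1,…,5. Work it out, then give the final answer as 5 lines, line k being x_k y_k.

9801 455
192119201 8918910
3765920568201 174828473365
73819574785756801 3426987725981820
1447011301184484245001 67175813229867162275

[21; 1,1,5,1,1,1,5,1,1,42] for √464; ℓ=10 ⇒ convergent index 9
step 0: (21, 1)  from 21·(1,0) + (0,1)
…
step 6: (797, 37)  from 1·(517,24) + (280,13)
…
step 8: (5299, 246)  from 1·(4502,209) + (797,37)
step 9: (9801, 455)  from 1·(5299,246) + (4502,209)
(x₁, y₁) = (9801, 455);  9801² − 464·455² = 1 ✓
k=2:  x_2 = 9801·9801+464·455·455 = 192119201,  y_2 = 9801·455+455·9801 = 8918910
k=3:  x_3 = 9801·192119201+464·455·8918910 = 3765920568201,  y_3 = 9801·8918910+455·192119201 = 174828473365
k=4:  x_4 = 9801·3765920568201+464·455·174828473365 = 73819574785756801,  y_4 = 9801·174828473365+455·3765920568201 = 3426987725981820
k=5:  x_5 = 9801·73819574785756801+464·455·3426987725981820 = 1447011301184484245001,  y_5 = 9801·3426987725981820+455·73819574785756801 = 67175813229867162275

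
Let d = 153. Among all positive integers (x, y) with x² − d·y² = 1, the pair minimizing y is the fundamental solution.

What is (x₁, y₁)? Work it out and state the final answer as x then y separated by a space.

2177 176

d=153: √d = [12; 2,1,2,2,2,1,2,24] (ℓ=8, even), read p_7/q_7
step 0: (12, 1)  from 12·(1,0) + (0,1)
…
step 2: (37, 3)  from 1·(25,2) + (12,1)
step 3: (99, 8)  from 2·(37,3) + (25,2)
step 4: (235, 19)  from 2·(99,8) + (37,3)
step 5: (569, 46)  from 2·(235,19) + (99,8)
step 6: (804, 65)  from 1·(569,46) + (235,19)
step 7: (2177, 176)  from 2·(804,65) + (569,46)
(x₁, y₁) = (2177, 176);  2177² − 153·176² = 1 ✓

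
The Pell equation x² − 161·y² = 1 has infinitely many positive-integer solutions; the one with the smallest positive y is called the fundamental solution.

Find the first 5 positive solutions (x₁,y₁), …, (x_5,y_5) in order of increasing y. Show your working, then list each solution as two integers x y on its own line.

√161 → a₀=12, period (1,2,4,1,2,1,4,2,1,24); ℓ=10 even so k=9
step 0: (12, 1)  from 12·(1,0) + (0,1)
step 1: (13, 1)  from 1·(12,1) + (1,0)
step 2: (38, 3)  from 2·(13,1) + (12,1)
…
step 4: (203, 16)  from 1·(165,13) + (38,3)
step 5: (571, 45)  from 2·(203,16) + (165,13)
step 6: (774, 61)  from 1·(571,45) + (203,16)
step 7: (3667, 289)  from 4·(774,61) + (571,45)
step 8: (8108, 639)  from 2·(3667,289) + (774,61)
step 9: (11775, 928)  from 1·(8108,639) + (3667,289)
(x₁, y₁) = (11775, 928);  11775² − 161·928² = 1 ✓
(11775+928√161)^2 = 277301249 + 21854400√161
(11775+928√161)^3 = 6530444402175 + 514671119072√161
(11775+928√161)^4 = 153791965393920001 + 12120504832291200√161
(11775+928√161)^5 = 3621800778496371621375 + 285437888285786640928√161

11775 928
277301249 21854400
6530444402175 514671119072
153791965393920001 12120504832291200
3621800778496371621375 285437888285786640928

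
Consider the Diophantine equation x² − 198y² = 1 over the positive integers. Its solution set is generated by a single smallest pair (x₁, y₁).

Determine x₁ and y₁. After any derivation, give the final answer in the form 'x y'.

197 14

√198 = [14; 14,28, …], period ℓ=2 (even) → k=1
k=0  a_k=14  p_k/q_k = 14/1
k=1  a_k=14  p_k/q_k = 197/14
→ (197, 14).  Check: 197²=38809, 198·14²=38808, difference 1.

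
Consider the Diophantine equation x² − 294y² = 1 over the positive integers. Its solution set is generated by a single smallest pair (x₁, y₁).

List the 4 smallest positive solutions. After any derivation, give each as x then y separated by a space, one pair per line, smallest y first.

4801 280
46099201 2688560
442644523201 25815552840
4250272665676801 247880935681120

√294 = [17; 6,1,4,1,6,34, …], period ℓ=6 (even) → k=5
step 0: (17, 1)  from 17·(1,0) + (0,1)
step 1: (103, 6)  from 6·(17,1) + (1,0)
…
step 3: (583, 34)  from 4·(120,7) + (103,6)
step 4: (703, 41)  from 1·(583,34) + (120,7)
step 5: (4801, 280)  from 6·(703,41) + (583,34)
→ (4801, 280).  Check: 4801²=23049601, 294·280²=23049600, difference 1.
k=2:  x_2 = 4801·4801+294·280·280 = 46099201,  y_2 = 4801·280+280·4801 = 2688560
k=3:  x_3 = 4801·46099201+294·280·2688560 = 442644523201,  y_3 = 4801·2688560+280·46099201 = 25815552840
k=4:  x_4 = 4801·442644523201+294·280·25815552840 = 4250272665676801,  y_4 = 4801·25815552840+280·442644523201 = 247880935681120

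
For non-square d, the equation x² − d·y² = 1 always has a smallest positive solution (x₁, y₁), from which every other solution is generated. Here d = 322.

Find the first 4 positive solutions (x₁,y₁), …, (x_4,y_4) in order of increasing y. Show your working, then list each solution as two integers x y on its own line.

√322 → a₀=17, period (1,16,1,34); ℓ=4 even so k=3
i=0: a=17 ⇒ p=17, q=1
i=1: a=1 ⇒ p=18, q=1
i=2: a=16 ⇒ p=305, q=17
i=3: a=1 ⇒ p=323, q=18
→ (323, 18).  Check: 323²=104329, 322·18²=104328, difference 1.
(323+18√322)^2 = 208657 + 11628√322
(323+18√322)^3 = 134792099 + 7511670√322
(323+18√322)^4 = 87075487297 + 4852527192√322

323 18
208657 11628
134792099 7511670
87075487297 4852527192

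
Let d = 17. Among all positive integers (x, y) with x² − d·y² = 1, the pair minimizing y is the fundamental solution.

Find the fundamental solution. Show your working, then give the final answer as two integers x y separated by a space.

d=17: √d = [4; 8] (ℓ=1, odd), read p_1/q_1
step 0: (4, 1)  from 4·(1,0) + (0,1)
step 1: (33, 8)  from 8·(4,1) + (1,0)
(x₁, y₁) = (33, 8);  33² − 17·8² = 1 ✓

33 8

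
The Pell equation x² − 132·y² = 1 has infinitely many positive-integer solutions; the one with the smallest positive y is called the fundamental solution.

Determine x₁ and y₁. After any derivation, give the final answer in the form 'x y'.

23 2

√132 → a₀=11, period (2,22); ℓ=2 even so k=1
a_0=11:  p_0=11·1+0=11,  q_0=11·0+1=1
a_1=2:  p_1=2·11+1=23,  q_1=2·1+0=2
→ (23, 2).  Check: 23²=529, 132·2²=528, difference 1.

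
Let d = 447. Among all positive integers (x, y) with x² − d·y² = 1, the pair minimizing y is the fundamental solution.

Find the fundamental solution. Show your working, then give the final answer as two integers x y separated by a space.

148 7

√447 → a₀=21, period (7,42); ℓ=2 even so k=1
i=0: a=21 ⇒ p=21, q=1
i=1: a=7 ⇒ p=148, q=7
→ (148, 7).  Check: 148²=21904, 447·7²=21903, difference 1.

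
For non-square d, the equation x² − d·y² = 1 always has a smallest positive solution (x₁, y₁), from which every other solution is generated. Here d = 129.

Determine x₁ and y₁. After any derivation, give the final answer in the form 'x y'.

16855 1484

[11; 2,1,3,1,6,1,3,1,2,22] for √129; ℓ=10 ⇒ convergent index 9
i=0: a=11 ⇒ p=11, q=1
…
i=2: a=1 ⇒ p=34, q=3
i=3: a=3 ⇒ p=125, q=11
…
i=8: a=1 ⇒ p=6031, q=531
i=9: a=2 ⇒ p=16855, q=1484
(x₁, y₁) = (16855, 1484);  16855² − 129·1484² = 1 ✓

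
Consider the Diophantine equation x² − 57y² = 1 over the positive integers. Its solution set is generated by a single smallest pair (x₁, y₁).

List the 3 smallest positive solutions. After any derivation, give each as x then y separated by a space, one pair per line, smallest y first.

d=57: √d = [7; 1,1,4,1,1,14] (ℓ=6, even), read p_5/q_5
k=0  a_k=7  p_k/q_k = 7/1
k=1  a_k=1  p_k/q_k = 8/1
k=2  a_k=1  p_k/q_k = 15/2
…
k=4  a_k=1  p_k/q_k = 83/11
k=5  a_k=1  p_k/q_k = 151/20
→ (151, 20).  Check: 151²=22801, 57·20²=22800, difference 1.
n=2: (151,20)∘(151,20) = (151·151+57·20·20, 151·20+20·151) = (45601,6040)
n=3: (45601,6040)∘(151,20) = (151·45601+57·20·6040, 151·6040+20·45601) = (13771351,1824060)

151 20
45601 6040
13771351 1824060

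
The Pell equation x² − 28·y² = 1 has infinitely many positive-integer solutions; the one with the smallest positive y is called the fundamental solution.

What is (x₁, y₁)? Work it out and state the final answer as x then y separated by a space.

[5; 3,2,3,10] for √28; ℓ=4 ⇒ convergent index 3
a_0=5:  p_0=5·1+0=5,  q_0=5·0+1=1
…
a_2=2:  p_2=2·16+5=37,  q_2=2·3+1=7
a_3=3:  p_3=3·37+16=127,  q_3=3·7+3=24
(x₁, y₁) = (127, 24);  127² − 28·24² = 1 ✓

127 24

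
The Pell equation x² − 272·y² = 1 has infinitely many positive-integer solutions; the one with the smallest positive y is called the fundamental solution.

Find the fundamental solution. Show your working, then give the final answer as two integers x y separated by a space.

33 2

√272 = [16; 2,32, …], period ℓ=2 (even) → k=1
i=0: a=16 ⇒ p=16, q=1
i=1: a=2 ⇒ p=33, q=2
→ (33, 2).  Check: 33²=1089, 272·2²=1088, difference 1.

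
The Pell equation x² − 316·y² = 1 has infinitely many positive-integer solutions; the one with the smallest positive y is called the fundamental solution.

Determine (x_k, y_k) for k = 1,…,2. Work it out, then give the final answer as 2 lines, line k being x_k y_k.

[17; 1,3,2,8,2,3,1,34] for √316; ℓ=8 ⇒ convergent index 7
a_0=17:  p_0=17·1+0=17,  q_0=17·0+1=1
a_1=1:  p_1=1·17+1=18,  q_1=1·1+0=1
a_2=3:  p_2=3·18+17=71,  q_2=3·1+1=4
…
a_5=2:  p_5=2·1351+160=2862,  q_5=2·76+9=161
a_6=3:  p_6=3·2862+1351=9937,  q_6=3·161+76=559
a_7=1:  p_7=1·9937+2862=12799,  q_7=1·559+161=720
→ (12799, 720).  Check: 12799²=163814401, 316·720²=163814400, difference 1.
(x_2, y_2) = (12799·12799 + 316·720·720, 12799·720 + 720·12799) = (327628801, 18430560)

12799 720
327628801 18430560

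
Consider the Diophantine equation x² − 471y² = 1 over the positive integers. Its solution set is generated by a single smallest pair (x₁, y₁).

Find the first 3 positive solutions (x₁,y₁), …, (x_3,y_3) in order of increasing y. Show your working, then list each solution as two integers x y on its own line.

[21; 1,2,2,1,3,…,2,1,42] for √471; ℓ=14 ⇒ convergent index 13
i=0: a=21 ⇒ p=21, q=1
i=1: a=1 ⇒ p=22, q=1
…
i=4: a=1 ⇒ p=217, q=10
…
i=6: a=4 ⇒ p=3429, q=158
i=7: a=14 ⇒ p=48809, q=2249
…
i=10: a=1 ⇒ p=843469, q=38865
i=11: a=2 ⇒ p=2331742, q=107441
i=12: a=2 ⇒ p=5506953, q=253747
i=13: a=1 ⇒ p=7838695, q=361188
(x₁, y₁) = (7838695, 361188);  7838695² − 471·361188² = 1 ✓
k=2:  x_2 = 7838695·7838695+471·361188·361188 = 122890278606049,  y_2 = 7838695·361188+361188·7838695 = 5662485139320
k=3:  x_3 = 7838695·122890278606049+471·361188·5662485139320 = 1926598824915678693415,  y_3 = 7838695·5662485139320+361188·122890278606049 = 88772987898323613612

7838695 361188
122890278606049 5662485139320
1926598824915678693415 88772987898323613612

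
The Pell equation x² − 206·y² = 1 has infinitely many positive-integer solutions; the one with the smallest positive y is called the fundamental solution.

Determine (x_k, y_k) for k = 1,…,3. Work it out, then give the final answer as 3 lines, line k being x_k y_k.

59535 4148
7088832449 493902360
844067279642895 58808954001052

d=206: √d = [14; 2,1,5,14,5,1,2,28] (ℓ=8, even), read p_7/q_7
a_0=14:  p_0=14·1+0=14,  q_0=14·0+1=1
a_1=2:  p_1=2·14+1=29,  q_1=2·1+0=2
a_2=1:  p_2=1·29+14=43,  q_2=1·2+1=3
…
a_4=14:  p_4=14·244+43=3459,  q_4=14·17+3=241
a_5=5:  p_5=5·3459+244=17539,  q_5=5·241+17=1222
a_6=1:  p_6=1·17539+3459=20998,  q_6=1·1222+241=1463
a_7=2:  p_7=2·20998+17539=59535,  q_7=2·1463+1222=4148
(x₁, y₁) = (59535, 4148);  59535² − 206·4148² = 1 ✓
n=2: (59535,4148)∘(59535,4148) = (59535·59535+206·4148·4148, 59535·4148+4148·59535) = (7088832449,493902360)
n=3: (7088832449,493902360)∘(59535,4148) = (59535·7088832449+206·4148·493902360, 59535·493902360+4148·7088832449) = (844067279642895,58808954001052)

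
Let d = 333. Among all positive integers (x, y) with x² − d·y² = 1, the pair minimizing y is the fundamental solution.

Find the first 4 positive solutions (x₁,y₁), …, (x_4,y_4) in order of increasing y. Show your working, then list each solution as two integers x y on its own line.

73 4
10657 584
1555849 85260
227143297 12447376

√333 → a₀=18, period (4,36); ℓ=2 even so k=1
k=0  a_k=18  p_k/q_k = 18/1
k=1  a_k=4  p_k/q_k = 73/4
fundamental: x₁=73, y₁=4  (since 5329 − 333·16 = 1)
n=2: (73,4)∘(73,4) = (73·73+333·4·4, 73·4+4·73) = (10657,584)
n=3: (10657,584)∘(73,4) = (73·10657+333·4·584, 73·584+4·10657) = (1555849,85260)
n=4: (1555849,85260)∘(73,4) = (73·1555849+333·4·85260, 73·85260+4·1555849) = (227143297,12447376)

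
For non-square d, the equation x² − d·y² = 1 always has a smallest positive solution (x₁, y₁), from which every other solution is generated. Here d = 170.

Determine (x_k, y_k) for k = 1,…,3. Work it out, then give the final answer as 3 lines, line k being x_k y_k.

d=170: √d = [13; 26] (ℓ=1, odd), read p_1/q_1
i=0: a=13 ⇒ p=13, q=1
i=1: a=26 ⇒ p=339, q=26
fundamental: x₁=339, y₁=26  (since 114921 − 170·676 = 1)
n=2: (339,26)∘(339,26) = (339·339+170·26·26, 339·26+26·339) = (229841,17628)
n=3: (229841,17628)∘(339,26) = (339·229841+170·26·17628, 339·17628+26·229841) = (155831859,11951758)

339 26
229841 17628
155831859 11951758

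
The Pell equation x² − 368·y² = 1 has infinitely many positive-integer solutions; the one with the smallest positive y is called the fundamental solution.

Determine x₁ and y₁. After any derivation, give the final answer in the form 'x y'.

1151 60

d=368: √d = [19; 5,2,5,38] (ℓ=4, even), read p_3/q_3
a_0=19:  p_0=19·1+0=19,  q_0=19·0+1=1
a_1=5:  p_1=5·19+1=96,  q_1=5·1+0=5
a_2=2:  p_2=2·96+19=211,  q_2=2·5+1=11
a_3=5:  p_3=5·211+96=1151,  q_3=5·11+5=60
fundamental: x₁=1151, y₁=60  (since 1324801 − 368·3600 = 1)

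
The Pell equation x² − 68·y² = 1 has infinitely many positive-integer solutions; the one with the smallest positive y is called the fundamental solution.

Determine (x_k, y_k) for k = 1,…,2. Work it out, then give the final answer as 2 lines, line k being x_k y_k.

33 4
2177 264

√68 → a₀=8, period (4,16); ℓ=2 even so k=1
k=0  a_k=8  p_k/q_k = 8/1
k=1  a_k=4  p_k/q_k = 33/4
(x₁, y₁) = (33, 4);  33² − 68·4² = 1 ✓
k=2:  x_2 = 33·33+68·4·4 = 2177,  y_2 = 33·4+4·33 = 264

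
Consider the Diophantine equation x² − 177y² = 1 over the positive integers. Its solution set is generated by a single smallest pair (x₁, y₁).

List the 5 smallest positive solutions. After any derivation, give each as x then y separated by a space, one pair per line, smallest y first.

√177 → a₀=13, period (3,3,2,8,2,3,3,26); ℓ=8 even so k=7
a_0=13:  p_0=13·1+0=13,  q_0=13·0+1=1
a_1=3:  p_1=3·13+1=40,  q_1=3·1+0=3
a_2=3:  p_2=3·40+13=133,  q_2=3·3+1=10
a_3=2:  p_3=2·133+40=306,  q_3=2·10+3=23
a_4=8:  p_4=8·306+133=2581,  q_4=8·23+10=194
a_5=2:  p_5=2·2581+306=5468,  q_5=2·194+23=411
a_6=3:  p_6=3·5468+2581=18985,  q_6=3·411+194=1427
a_7=3:  p_7=3·18985+5468=62423,  q_7=3·1427+411=4692
fundamental: x₁=62423, y₁=4692  (since 3896630929 − 177·22014864 = 1)
(62423+4692√177)^2 = 7793261857 + 585777432√177
(62423+4692√177)^3 = 972957569736599 + 73131969270780√177
(62423+4692√177)^4 = 121469860743542176897 + 9130233834994022448√177
(62423+4692√177)^5 = 15165026233415309047146263 + 1139873173290531757272228√177

62423 4692
7793261857 585777432
972957569736599 73131969270780
121469860743542176897 9130233834994022448
15165026233415309047146263 1139873173290531757272228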